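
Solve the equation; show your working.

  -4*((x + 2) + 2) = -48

Step 1. [-4*((x + 2) + 2) = -48] -4 out front; divide by -4 ⇒ div: (x + 2) + 2 = 12.
Step 2. [(x + 2) + 2 = 12] +2 is outermost — subtract 2 both sides. So sub: x + 2 = 10.
Step 3. [x + 2 = 10] 2 comes off first (subtract 2) ⇒ sub: x = 8.

Answer: x ∈ {8}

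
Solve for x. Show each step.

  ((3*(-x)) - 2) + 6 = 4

Step 1. [((3*(-x)) - 2) + 6 = 4] +6 is outermost — subtract 6 both sides. So sub: (3*(-x)) - 2 = -2.
Step 2. [(3*(-x)) - 2 = -2] 2 comes off first (add 2) ⇒ sub: 3*(-x) = 0.
Step 3. [3*(-x) = 0] 3·(inner) — divide through by 3, so div: -x = 0.
Step 4. [-x = 0] leading − — multiply by −1, so neg: x = 0.

Answer: x ∈ {0}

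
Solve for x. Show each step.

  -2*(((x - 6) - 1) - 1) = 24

Step 1. [-2*(((x - 6) - 1) - 1) = 24] -2 out front; divide by -2. So div: ((x - 6) - 1) - 1 = -12.
Step 2. [((x - 6) - 1) - 1 = -12] peel the -1: add 1 from each side, so sub: (x - 6) - 1 = -11.
Step 3. [(x - 6) - 1 = -11] add 1: x sits inside (… - 1) ⇒ sub: x - 6 = -10.
Step 4. [x - 6 = -10] peel the -6: add 6 from each side, so sub: x = -4.

Answer: x ∈ {-4}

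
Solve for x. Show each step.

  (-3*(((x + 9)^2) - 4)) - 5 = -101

Step 1. [(-3*(((x + 9)^2) - 4)) - 5 = -101] the outer -5 inverts by adding 5 ⇒ sub: -3*(((x + 9)^2) - 4) = -96.
Step 2. [-3*(((x + 9)^2) - 4) = -96] LHS = -3·(…); ÷-3 both sides, so div: ((x + 9)^2) - 4 = 32.
Step 3. [((x + 9)^2) - 4 = 32] -4 is outermost — add 4 both sides ⇒ sub: (x + 9)^2 = 36.
Step 4. [(x + 9)^2 = 36] 36 ≥ 0, LHS is (·)² — take ±√. So sqrt: x + 9 = 6 or -6.
Step 5. [x + 9 = 6 or -6] subtract 9: x sits inside (… + 9), so sub: x = -3 or -15.

Answer: x ∈ {-15, -3}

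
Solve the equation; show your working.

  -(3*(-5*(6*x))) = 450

Step 1. [-(3*(-5*(6*x))) = 450] leading − — multiply by −1. So neg: 3*(-5*(6*x)) = -450.
Step 2. [3*(-5*(6*x)) = -450] 3·(inner) — divide through by 3. So div: -5*(6*x) = -150.
Step 3. [-5*(6*x) = -150] LHS = -5·(…); ÷-5 both sides. So div: 6*x = 30.
Step 4. [6*x = 30] 6·(inner) — divide through by 6, so div: x = 5.

Answer: x ∈ {5}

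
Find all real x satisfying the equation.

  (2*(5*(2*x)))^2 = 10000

Step 1. [(2*(5*(2*x)))^2 = 10000] 10000 ≥ 0, LHS is (·)² — take ±√ ⇒ sqrt: 2*(5*(2*x)) = 100 or -100.
Step 2. [2*(5*(2*x)) = 100 or -100] 2·(inner) — divide through by 2 ⇒ div: 5*(2*x) = 50 or -50.
Step 3. [5*(2*x) = 50 or -50] leading coefficient 5: divide by 5 ⇒ div: 2*x = 10 or -10.
Step 4. [2*x = 10 or -10] LHS = 2·(…); ÷2 both sides, so div: x = 5 or -5.

Answer: x ∈ {-5, 5}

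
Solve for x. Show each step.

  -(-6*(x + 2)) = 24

Step 1. [-(-6*(x + 2)) = 24] LHS negated; negate both sides ⇒ neg: -6*(x + 2) = -24.
Step 2. [-6*(x + 2) = -24] LHS = -6·(…); ÷-6 both sides ⇒ div: x + 2 = 4.
Step 3. [x + 2 = 4] +2 is outermost — subtract 2 both sides ⇒ sub: x = 2.

Answer: x ∈ {2}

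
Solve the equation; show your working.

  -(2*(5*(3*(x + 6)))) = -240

Step 1. [-(2*(5*(3*(x + 6)))) = -240] LHS negated; negate both sides. So neg: 2*(5*(3*(x + 6))) = 240.
Step 2. [2*(5*(3*(x + 6))) = 240] 2 out front; divide by 2, so div: 5*(3*(x + 6)) = 120.
Step 3. [5*(3*(x + 6)) = 120] leading coefficient 5: divide by 5. So div: 3*(x + 6) = 24.
Step 4. [3*(x + 6) = 24] leading coefficient 3: divide by 3, so div: x + 6 = 8.
Step 5. [x + 6 = 8] subtract 6: x sits inside (… + 6). So sub: x = 2.

Answer: x ∈ {2}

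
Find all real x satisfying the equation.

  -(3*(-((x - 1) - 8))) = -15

Step 1. [-(3*(-((x - 1) - 8))) = -15] LHS negated; negate both sides, so neg: 3*(-((x - 1) - 8)) = 15.
Step 2. [3*(-((x - 1) - 8)) = 15] LHS = 3·(…); ÷3 both sides. So div: -((x - 1) - 8) = 5.
Step 3. [-((x - 1) - 8) = 5] LHS negated; negate both sides, so neg: (x - 1) - 8 = -5.
Step 4. [(x - 1) - 8 = -5] -8 is outermost — add 8 both sides. So sub: x - 1 = 3.
Step 5. [x - 1 = 3] add 1: x sits inside (… - 1), so sub: x = 4.

Answer: x ∈ {4}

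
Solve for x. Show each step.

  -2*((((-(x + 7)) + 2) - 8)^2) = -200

Step 1. [-2*((((-(x + 7)) + 2) - 8)^2) = -200] -2·(inner) — divide through by -2. So div: (((-(x + 7)) + 2) - 8)^2 = 100.
Step 2. [(((-(x + 7)) + 2) - 8)^2 = 100] 100 ≥ 0, LHS is (·)² — take ±√, so sqrt: ((-(x + 7)) + 2) - 8 = 10 or -10.
Step 3. [((-(x + 7)) + 2) - 8 = 10 or -10] -8 is outermost — add 8 both sides. So sub: (-(x + 7)) + 2 = 18 or -2.
Step 4. [(-(x + 7)) + 2 = 18 or -2] +2 is outermost — subtract 2 both sides. So sub: -(x + 7) = 16 or -4.
Step 5. [-(x + 7) = 16 or -4] leading − — multiply by −1. So neg: x + 7 = -16 or 4.
Step 6. [x + 7 = -16 or 4] 7 comes off first (subtract 7), so sub: x = -23 or -3.

Answer: x ∈ {-23, -3}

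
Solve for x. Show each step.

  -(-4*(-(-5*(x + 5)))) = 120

Step 1. [-(-4*(-(-5*(x + 5)))) = 120] flip signs both sides ⇒ neg: -4*(-(-5*(x + 5))) = -120.
Step 2. [-4*(-(-5*(x + 5))) = -120] leading coefficient -4: divide by -4. So div: -(-5*(x + 5)) = 30.
Step 3. [-(-5*(x + 5)) = 30] flip signs both sides. So neg: -5*(x + 5) = -30.
Step 4. [-5*(x + 5) = -30] leading coefficient -5: divide by -5, so div: x + 5 = 6.
Step 5. [x + 5 = 6] the outer +5 inverts by subtracting 5, so sub: x = 1.

Answer: x ∈ {1}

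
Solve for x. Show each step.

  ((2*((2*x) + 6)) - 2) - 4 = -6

Step 1. [((2*((2*x) + 6)) - 2) - 4 = -6] the outer -4 inverts by adding 4. So sub: (2*((2*x) + 6)) - 2 = -2.
Step 2. [(2*((2*x) + 6)) - 2 = -2] the outer -2 inverts by adding 2, so sub: 2*((2*x) + 6) = 0.
Step 3. [2*((2*x) + 6) = 0] divide by the outer 2, so div: (2*x) + 6 = 0.
Step 4. [(2*x) + 6 = 0] 2 divides every term; factor it out, so factor: x + 3 = 0.
Step 5. [x + 3 = 0] subtract 3: x sits inside (… + 3). So sub: x = -3.

Answer: x ∈ {-3}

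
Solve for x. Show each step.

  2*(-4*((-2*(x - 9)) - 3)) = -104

Step 1. [2*(-4*((-2*(x - 9)) - 3)) = -104] divide by the outer 2, so div: -4*((-2*(x - 9)) - 3) = -52.
Step 2. [-4*((-2*(x - 9)) - 3) = -52] divide by the outer -4. So div: (-2*(x - 9)) - 3 = 13.
Step 3. [(-2*(x - 9)) - 3 = 13] add 3: x sits inside (… - 3) ⇒ sub: -2*(x - 9) = 16.
Step 4. [-2*(x - 9) = 16] -2·(inner) — divide through by -2. So div: x - 9 = -8.
Step 5. [x - 9 = -8] the outer -9 inverts by adding 9, so sub: x = 1.

Answer: x ∈ {1}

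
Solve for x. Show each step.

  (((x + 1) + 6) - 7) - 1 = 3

Step 1. [(((x + 1) + 6) - 7) - 1 = 3] add 1: x sits inside (… - 1). So sub: ((x + 1) + 6) - 7 = 4.
Step 2. [((x + 1) + 6) - 7 = 4] peel the -7: add 7 from each side, so sub: (x + 1) + 6 = 11.
Step 3. [(x + 1) + 6 = 11] the outer +6 inverts by subtracting 6 ⇒ sub: x + 1 = 5.
Step 4. [x + 1 = 5] +1 is outermost — subtract 1 both sides, so sub: x = 4.

Answer: x ∈ {4}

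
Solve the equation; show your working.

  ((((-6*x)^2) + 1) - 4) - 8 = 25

Step 1. [((((-6*x)^2) + 1) - 4) - 8 = 25] add 8: x sits inside (… - 8), so sub: (((-6*x)^2) + 1) - 4 = 33.
Step 2. [(((-6*x)^2) + 1) - 4 = 33] add 4: x sits inside (… - 4), so sub: ((-6*x)^2) + 1 = 37.
Step 3. [((-6*x)^2) + 1 = 37] 1 comes off first (subtract 1). So sub: (-6*x)^2 = 36.
Step 4. [(-6*x)^2 = 36] LHS squared, RHS 36 ≥ 0: apply √ (±). So sqrt: -6*x = 6 or -6.
Step 5. [-6*x = 6 or -6] LHS = -6·(…); ÷-6 both sides ⇒ div: x = -1 or 1.

Answer: x ∈ {-1, 1}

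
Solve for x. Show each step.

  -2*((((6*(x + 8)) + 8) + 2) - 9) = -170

Step 1. [-2*((((6*(x + 8)) + 8) + 2) - 9) = -170] -2·(inner) — divide through by -2, so div: (((6*(x + 8)) + 8) + 2) - 9 = 85.
Step 2. [(((6*(x + 8)) + 8) + 2) - 9 = 85] the outer -9 inverts by adding 9, so sub: ((6*(x + 8)) + 8) + 2 = 94.
Step 3. [((6*(x + 8)) + 8) + 2 = 94] the outer +2 inverts by subtracting 2 ⇒ sub: (6*(x + 8)) + 8 = 92.
Step 4. [(6*(x + 8)) + 8 = 92] subtract 8: x sits inside (… + 8) ⇒ sub: 6*(x + 8) = 84.
Step 5. [6*(x + 8) = 84] LHS = 6·(…); ÷6 both sides, so div: x + 8 = 14.
Step 6. [x + 8 = 14] subtract 8: x sits inside (… + 8). So sub: x = 6.

Answer: x ∈ {6}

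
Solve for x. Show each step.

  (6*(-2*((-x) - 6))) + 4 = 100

Step 1. [(6*(-2*((-x) - 6))) + 4 = 100] +4 is outermost — subtract 4 both sides. So sub: 6*(-2*((-x) - 6)) = 96.
Step 2. [6*(-2*((-x) - 6)) = 96] divide by the outer 6 ⇒ div: -2*((-x) - 6) = 16.
Step 3. [-2*((-x) - 6) = 16] -2·(inner) — divide through by -2. So div: (-x) - 6 = -8.
Step 4. [(-x) - 6 = -8] peel the -6: add 6 from each side, so sub: -x = -2.
Step 5. [-x = -2] flip signs both sides ⇒ neg: x = 2.

Answer: x ∈ {2}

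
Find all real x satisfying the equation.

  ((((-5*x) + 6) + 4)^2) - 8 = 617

Step 1. [((((-5*x) + 6) + 4)^2) - 8 = 617] 8 comes off first (add 8) ⇒ sub: (((-5*x) + 6) + 4)^2 = 625.
Step 2. [(((-5*x) + 6) + 4)^2 = 625] √ both sides: 625 ≥ 0 gives two branches. So sqrt: ((-5*x) + 6) + 4 = 25 or -25.
Step 3. [((-5*x) + 6) + 4 = 25 or -25] 4 comes off first (subtract 4) ⇒ sub: (-5*x) + 6 = 21 or -29.
Step 4. [(-5*x) + 6 = 21 or -29] the outer +6 inverts by subtracting 6 ⇒ sub: -5*x = 15 or -35.
Step 5. [-5*x = 15 or -35] -5 out front; divide by -5 ⇒ div: x = -3 or 7.

Answer: x ∈ {-3, 7}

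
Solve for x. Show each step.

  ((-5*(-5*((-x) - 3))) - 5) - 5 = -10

Step 1. [((-5*(-5*((-x) - 3))) - 5) - 5 = -10] 5 comes off first (add 5) ⇒ sub: (-5*(-5*((-x) - 3))) - 5 = -5.
Step 2. [(-5*(-5*((-x) - 3))) - 5 = -5] -5 is outermost — add 5 both sides ⇒ sub: -5*(-5*((-x) - 3)) = 0.
Step 3. [-5*(-5*((-x) - 3)) = 0] leading coefficient -5: divide by -5. So div: -5*((-x) - 3) = 0.
Step 4. [-5*((-x) - 3) = 0] divide by the outer -5. So div: (-x) - 3 = 0.
Step 5. [(-x) - 3 = 0] the outer -3 inverts by adding 3, so sub: -x = 3.
Step 6. [-x = 3] flip signs both sides. So neg: x = -3.

Answer: x ∈ {-3}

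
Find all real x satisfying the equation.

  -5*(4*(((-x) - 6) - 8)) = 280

Step 1. [-5*(4*(((-x) - 6) - 8)) = 280] -5 out front; divide by -5. So div: 4*(((-x) - 6) - 8) = -56.
Step 2. [4*(((-x) - 6) - 8) = -56] leading coefficient 4: divide by 4. So div: ((-x) - 6) - 8 = -14.
Step 3. [((-x) - 6) - 8 = -14] peel the -8: add 8 from each side ⇒ sub: (-x) - 6 = -6.
Step 4. [(-x) - 6 = -6] the outer -6 inverts by adding 6 ⇒ sub: -x = 0.
Step 5. [-x = 0] leading − — multiply by −1, so neg: x = 0.

Answer: x ∈ {0}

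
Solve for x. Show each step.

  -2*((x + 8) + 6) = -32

Step 1. [-2*((x + 8) + 6) = -32] -2·(inner) — divide through by -2, so div: (x + 8) + 6 = 16.
Step 2. [(x + 8) + 6 = 16] the outer +6 inverts by subtracting 6 ⇒ sub: x + 8 = 10.
Step 3. [x + 8 = 10] subtract 8: x sits inside (… + 8). So sub: x = 2.

Answer: x ∈ {2}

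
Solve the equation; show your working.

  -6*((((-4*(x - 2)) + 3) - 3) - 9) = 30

Step 1. [-6*((((-4*(x - 2)) + 3) - 3) - 9) = 30] -6·(inner) — divide through by -6, so div: (((-4*(x - 2)) + 3) - 3) - 9 = -5.
Step 2. [(((-4*(x - 2)) + 3) - 3) - 9 = -5] the outer -9 inverts by adding 9. So sub: ((-4*(x - 2)) + 3) - 3 = 4.
Step 3. [((-4*(x - 2)) + 3) - 3 = 4] the outer -3 inverts by adding 3 ⇒ sub: (-4*(x - 2)) + 3 = 7.
Step 4. [(-4*(x - 2)) + 3 = 7] 3 comes off first (subtract 3), so sub: -4*(x - 2) = 4.
Step 5. [-4*(x - 2) = 4] -4·(inner) — divide through by -4 ⇒ div: x - 2 = -1.
Step 6. [x - 2 = -1] the outer -2 inverts by adding 2, so sub: x = 1.

Answer: x ∈ {1}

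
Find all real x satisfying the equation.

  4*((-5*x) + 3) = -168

Step 1. [4*((-5*x) + 3) = -168] leading coefficient 4: divide by 4 ⇒ div: (-5*x) + 3 = -42.
Step 2. [(-5*x) + 3 = -42] subtract 3: x sits inside (… + 3) ⇒ sub: -5*x = -45.
Step 3. [-5*x = -45] -5·(inner) — divide through by -5, so div: x = 9.

Answer: x ∈ {9}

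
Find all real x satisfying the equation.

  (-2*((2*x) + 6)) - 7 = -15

Step 1. [(-2*((2*x) + 6)) - 7 = -15] add 7: x sits inside (… - 7). So sub: -2*((2*x) + 6) = -8.
Step 2. [-2*((2*x) + 6) = -8] divide by the outer -2, so div: (2*x) + 6 = 4.
Step 3. [(2*x) + 6 = 4] subtract 6: x sits inside (… + 6) ⇒ sub: 2*x = -2.
Step 4. [2*x = -2] LHS = 2·(…); ÷2 both sides ⇒ div: x = -1.

Answer: x ∈ {-1}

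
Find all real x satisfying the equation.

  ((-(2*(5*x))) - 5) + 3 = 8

Step 1. [((-(2*(5*x))) - 5) + 3 = 8] the outer +3 inverts by subtracting 3. So sub: (-(2*(5*x))) - 5 = 5.
Step 2. [(-(2*(5*x))) - 5 = 5] peel the -5: add 5 from each side, so sub: -(2*(5*x)) = 10.
Step 3. [-(2*(5*x)) = 10] leading − — multiply by −1 ⇒ neg: 2*(5*x) = -10.
Step 4. [2*(5*x) = -10] 2 out front; divide by 2 ⇒ div: 5*x = -5.
Step 5. [5*x = -5] 5 out front; divide by 5, so div: x = -1.

Answer: x ∈ {-1}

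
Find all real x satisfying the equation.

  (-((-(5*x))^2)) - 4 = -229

Step 1. [(-((-(5*x))^2)) - 4 = -229] the outer -4 inverts by adding 4, so sub: -((-(5*x))^2) = -225.
Step 2. [-((-(5*x))^2) = -225] LHS negated; negate both sides ⇒ neg: (-(5*x))^2 = 225.
Step 3. [(-(5*x))^2 = 225] √ both sides: 225 ≥ 0 gives two branches, so sqrt: -(5*x) = 15 or -15.
Step 4. [-(5*x) = 15 or -15] LHS negated; negate both sides ⇒ neg: 5*x = -15 or 15.
Step 5. [5*x = -15 or 15] 5·(inner) — divide through by 5, so div: x = -3 or 3.

Answer: x ∈ {-3, 3}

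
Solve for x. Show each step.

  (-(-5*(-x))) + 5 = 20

Step 1. [(-(-5*(-x))) + 5 = 20] peel the +5: subtract 5 from each side, so sub: -(-5*(-x)) = 15.
Step 2. [-(-5*(-x)) = 15] LHS negated; negate both sides, so neg: -5*(-x) = -15.
Step 3. [-5*(-x) = -15] -5·(inner) — divide through by -5. So div: -x = 3.
Step 4. [-x = 3] flip signs both sides. So neg: x = -3.

Answer: x ∈ {-3}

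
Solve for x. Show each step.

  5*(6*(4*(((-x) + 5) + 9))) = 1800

Step 1. [5*(6*(4*(((-x) + 5) + 9))) = 1800] leading coefficient 5: divide by 5 ⇒ div: 6*(4*(((-x) + 5) + 9)) = 360.
Step 2. [6*(4*(((-x) + 5) + 9)) = 360] 6·(inner) — divide through by 6, so div: 4*(((-x) + 5) + 9) = 60.
Step 3. [4*(((-x) + 5) + 9) = 60] divide by the outer 4. So div: ((-x) + 5) + 9 = 15.
Step 4. [((-x) + 5) + 9 = 15] 9 comes off first (subtract 9). So sub: (-x) + 5 = 6.
Step 5. [(-x) + 5 = 6] +5 is outermost — subtract 5 both sides ⇒ sub: -x = 1.
Step 6. [-x = 1] flip signs both sides, so neg: x = -1.

Answer: x ∈ {-1}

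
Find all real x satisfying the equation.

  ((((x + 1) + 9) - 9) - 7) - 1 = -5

Step 1. [((((x + 1) + 9) - 9) - 7) - 1 = -5] 1 comes off first (add 1), so sub: (((x + 1) + 9) - 9) - 7 = -4.
Step 2. [(((x + 1) + 9) - 9) - 7 = -4] add 7: x sits inside (… - 7). So sub: ((x + 1) + 9) - 9 = 3.
Step 3. [((x + 1) + 9) - 9 = 3] add 9: x sits inside (… - 9), so sub: (x + 1) + 9 = 12.
Step 4. [(x + 1) + 9 = 12] subtract 9: x sits inside (… + 9) ⇒ sub: x + 1 = 3.
Step 5. [x + 1 = 3] peel the +1: subtract 1 from each side, so sub: x = 2.

Answer: x ∈ {2}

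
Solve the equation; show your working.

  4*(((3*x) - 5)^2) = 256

Step 1. [4*(((3*x) - 5)^2) = 256] leading coefficient 4: divide by 4. So div: ((3*x) - 5)^2 = 64.
Step 2. [((3*x) - 5)^2 = 64] LHS squared, RHS 64 ≥ 0: apply √ (±). So sqrt: (3*x) - 5 = 8 or -8.
Step 3. [(3*x) - 5 = 8 or -8] 5 comes off first (add 5) ⇒ sub: 3*x = 13 or -3.
Step 4. [3*x = 13 or -3] divide by the outer 3, so div: x = 13/3 or -1.

Answer: x ∈ {-1, 13/3}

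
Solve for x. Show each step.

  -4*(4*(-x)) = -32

Step 1. [-4*(4*(-x)) = -32] divide by the outer -4, so div: 4*(-x) = 8.
Step 2. [4*(-x) = 8] divide by the outer 4 ⇒ div: -x = 2.
Step 3. [-x = 2] LHS negated; negate both sides, so neg: x = -2.

Answer: x ∈ {-2}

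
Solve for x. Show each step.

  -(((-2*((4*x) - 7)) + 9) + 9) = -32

Step 1. [-(((-2*((4*x) - 7)) + 9) + 9) = -32] leading − — multiply by −1, so neg: ((-2*((4*x) - 7)) + 9) + 9 = 32.
Step 2. [((-2*((4*x) - 7)) + 9) + 9 = 32] the outer +9 inverts by subtracting 9, so sub: (-2*((4*x) - 7)) + 9 = 23.
Step 3. [(-2*((4*x) - 7)) + 9 = 23] 9 comes off first (subtract 9) ⇒ sub: -2*((4*x) - 7) = 14.
Step 4. [-2*((4*x) - 7) = 14] -2 out front; divide by -2 ⇒ div: (4*x) - 7 = -7.
Step 5. [(4*x) - 7 = -7] the outer -7 inverts by adding 7, so sub: 4*x = 0.
Step 6. [4*x = 0] 4 out front; divide by 4. So div: x = 0.

Answer: x ∈ {0}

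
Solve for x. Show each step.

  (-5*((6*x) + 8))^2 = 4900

Step 1. [(-5*((6*x) + 8))^2 = 4900] 4900 ≥ 0, LHS is (·)² — take ±√ ⇒ sqrt: -5*((6*x) + 8) = 70 or -70.
Step 2. [-5*((6*x) + 8) = 70 or -70] divide by the outer -5, so div: (6*x) + 8 = -14 or 14.
Step 3. [(6*x) + 8 = -14 or 14] peel the +8: subtract 8 from each side ⇒ sub: 6*x = -22 or 6.
Step 4. [6*x = -22 or 6] leading coefficient 6: divide by 6, so div: x = -11/3 or 1.

Answer: x ∈ {-11/3, 1}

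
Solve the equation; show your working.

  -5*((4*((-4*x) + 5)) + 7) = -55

Step 1. [-5*((4*((-4*x) + 5)) + 7) = -55] -5 out front; divide by -5. So div: (4*((-4*x) + 5)) + 7 = 11.
Step 2. [(4*((-4*x) + 5)) + 7 = 11] +7 is outermost — subtract 7 both sides, so sub: 4*((-4*x) + 5) = 4.
Step 3. [4*((-4*x) + 5) = 4] 4·(inner) — divide through by 4 ⇒ div: (-4*x) + 5 = 1.
Step 4. [(-4*x) + 5 = 1] 5 comes off first (subtract 5) ⇒ sub: -4*x = -4.
Step 5. [-4*x = -4] LHS = -4·(…); ÷-4 both sides, so div: x = 1.

Answer: x ∈ {1}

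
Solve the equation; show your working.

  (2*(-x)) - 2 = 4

Step 1. [(2*(-x)) - 2 = 4] 2 | LHS and 2 | 4: pull 2 out ⇒ factor: (-x) - 1 = 2.
Step 2. [(-x) - 1 = 2] peel the -1: add 1 from each side. So sub: -x = 3.
Step 3. [-x = 3] flip signs both sides, so neg: x = -3.

Answer: x ∈ {-3}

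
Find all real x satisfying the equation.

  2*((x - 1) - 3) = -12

Step 1. [2*((x - 1) - 3) = -12] LHS = 2·(…); ÷2 both sides, so div: (x - 1) - 3 = -6.
Step 2. [(x - 1) - 3 = -6] 3 comes off first (add 3), so sub: x - 1 = -3.
Step 3. [x - 1 = -3] -1 is outermost — add 1 both sides, so sub: x = -2.

Answer: x ∈ {-2}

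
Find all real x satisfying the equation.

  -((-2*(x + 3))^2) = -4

Step 1. [-((-2*(x + 3))^2) = -4] flip signs both sides. So neg: (-2*(x + 3))^2 = 4.
Step 2. [(-2*(x + 3))^2 = 4] LHS squared, RHS 4 ≥ 0: apply √ (±). So sqrt: -2*(x + 3) = 2 or -2.
Step 3. [-2*(x + 3) = 2 or -2] -2 out front; divide by -2 ⇒ div: x + 3 = -1 or 1.
Step 4. [x + 3 = -1 or 1] subtract 3: x sits inside (… + 3), so sub: x = -4 or -2.

Answer: x ∈ {-4, -2}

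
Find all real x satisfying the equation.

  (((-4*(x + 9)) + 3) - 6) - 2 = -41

Step 1. [(((-4*(x + 9)) + 3) - 6) - 2 = -41] 2 comes off first (add 2), so sub: ((-4*(x + 9)) + 3) - 6 = -39.
Step 2. [((-4*(x + 9)) + 3) - 6 = -39] peel the -6: add 6 from each side. So sub: (-4*(x + 9)) + 3 = -33.
Step 3. [(-4*(x + 9)) + 3 = -33] the outer +3 inverts by subtracting 3. So sub: -4*(x + 9) = -36.
Step 4. [-4*(x + 9) = -36] divide by the outer -4. So div: x + 9 = 9.
Step 5. [x + 9 = 9] 9 comes off first (subtract 9). So sub: x = 0.

Answer: x ∈ {0}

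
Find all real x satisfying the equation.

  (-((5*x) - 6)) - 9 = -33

Step 1. [(-((5*x) - 6)) - 9 = -33] add 9: x sits inside (… - 9), so sub: -((5*x) - 6) = -24.
Step 2. [-((5*x) - 6) = -24] leading − — multiply by −1 ⇒ neg: (5*x) - 6 = 24.
Step 3. [(5*x) - 6 = 24] the outer -6 inverts by adding 6 ⇒ sub: 5*x = 30.
Step 4. [5*x = 30] 5 out front; divide by 5 ⇒ div: x = 6.

Answer: x ∈ {6}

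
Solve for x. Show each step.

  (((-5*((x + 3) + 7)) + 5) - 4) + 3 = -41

Step 1. [(((-5*((x + 3) + 7)) + 5) - 4) + 3 = -41] 3 comes off first (subtract 3) ⇒ sub: ((-5*((x + 3) + 7)) + 5) - 4 = -44.
Step 2. [((-5*((x + 3) + 7)) + 5) - 4 = -44] the outer -4 inverts by adding 4 ⇒ sub: (-5*((x + 3) + 7)) + 5 = -40.
Step 3. [(-5*((x + 3) + 7)) + 5 = -40] +5 is outermost — subtract 5 both sides. So sub: -5*((x + 3) + 7) = -45.
Step 4. [-5*((x + 3) + 7) = -45] -5 out front; divide by -5. So div: (x + 3) + 7 = 9.
Step 5. [(x + 3) + 7 = 9] peel the +7: subtract 7 from each side, so sub: x + 3 = 2.
Step 6. [x + 3 = 2] 3 comes off first (subtract 3) ⇒ sub: x = -1.

Answer: x ∈ {-1}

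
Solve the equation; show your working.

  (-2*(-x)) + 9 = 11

Step 1. [(-2*(-x)) + 9 = 11] peel the +9: subtract 9 from each side. So sub: -2*(-x) = 2.
Step 2. [-2*(-x) = 2] -2 out front; divide by -2, so div: -x = -1.
Step 3. [-x = -1] flip signs both sides, so neg: x = 1.

Answer: x ∈ {1}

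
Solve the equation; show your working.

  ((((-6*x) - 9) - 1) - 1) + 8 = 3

Step 1. [((((-6*x) - 9) - 1) - 1) + 8 = 3] 8 comes off first (subtract 8), so sub: (((-6*x) - 9) - 1) - 1 = -5.
Step 2. [(((-6*x) - 9) - 1) - 1 = -5] -1 is outermost — add 1 both sides, so sub: ((-6*x) - 9) - 1 = -4.
Step 3. [((-6*x) - 9) - 1 = -4] the outer -1 inverts by adding 1 ⇒ sub: (-6*x) - 9 = -3.
Step 4. [(-6*x) - 9 = -3] peel the -9: add 9 from each side ⇒ sub: -6*x = 6.
Step 5. [-6*x = 6] leading coefficient -6: divide by -6. So div: x = -1.

Answer: x ∈ {-1}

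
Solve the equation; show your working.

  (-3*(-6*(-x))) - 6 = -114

Step 1. [(-3*(-6*(-x))) - 6 = -114] peel the -6: add 6 from each side. So sub: -3*(-6*(-x)) = -108.
Step 2. [-3*(-6*(-x)) = -108] LHS = -3·(…); ÷-3 both sides, so div: -6*(-x) = 36.
Step 3. [-6*(-x) = 36] -6·(inner) — divide through by -6. So div: -x = -6.
Step 4. [-x = -6] LHS negated; negate both sides ⇒ neg: x = 6.

Answer: x ∈ {6}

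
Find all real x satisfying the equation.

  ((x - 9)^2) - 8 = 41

Step 1. [((x - 9)^2) - 8 = 41] 8 comes off first (add 8). So sub: (x - 9)^2 = 49.
Step 2. [(x - 9)^2 = 49] LHS squared, RHS 49 ≥ 0: apply √ (±). So sqrt: x - 9 = 7 or -7.
Step 3. [x - 9 = 7 or -7] the outer -9 inverts by adding 9 ⇒ sub: x = 16 or 2.

Answer: x ∈ {2, 16}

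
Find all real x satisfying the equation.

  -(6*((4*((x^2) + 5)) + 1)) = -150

Step 1. [-(6*((4*((x^2) + 5)) + 1)) = -150] LHS negated; negate both sides ⇒ neg: 6*((4*((x^2) + 5)) + 1) = 150.
Step 2. [6*((4*((x^2) + 5)) + 1) = 150] LHS = 6·(…); ÷6 both sides ⇒ div: (4*((x^2) + 5)) + 1 = 25.
Step 3. [(4*((x^2) + 5)) + 1 = 25] 1 comes off first (subtract 1), so sub: 4*((x^2) + 5) = 24.
Step 4. [4*((x^2) + 5) = 24] 4 out front; divide by 4. So div: (x^2) + 5 = 6.
Step 5. [(x^2) + 5 = 6] 5 comes off first (subtract 5), so sub: x^2 = 1.
Step 6. [x^2 = 1] √ both sides: 1 ≥ 0 gives two branches, so sqrt: x = 1 or -1.

Answer: x ∈ {-1, 1}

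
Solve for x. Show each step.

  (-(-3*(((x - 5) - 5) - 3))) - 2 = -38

Step 1. [(-(-3*(((x - 5) - 5) - 3))) - 2 = -38] 2 comes off first (add 2) ⇒ sub: -(-3*(((x - 5) - 5) - 3)) = -36.
Step 2. [-(-3*(((x - 5) - 5) - 3)) = -36] flip signs both sides ⇒ neg: -3*(((x - 5) - 5) - 3) = 36.
Step 3. [-3*(((x - 5) - 5) - 3) = 36] leading coefficient -3: divide by -3, so div: ((x - 5) - 5) - 3 = -12.
Step 4. [((x - 5) - 5) - 3 = -12] -3 is outermost — add 3 both sides. So sub: (x - 5) - 5 = -9.
Step 5. [(x - 5) - 5 = -9] -5 is outermost — add 5 both sides. So sub: x - 5 = -4.
Step 6. [x - 5 = -4] peel the -5: add 5 from each side ⇒ sub: x = 1.

Answer: x ∈ {1}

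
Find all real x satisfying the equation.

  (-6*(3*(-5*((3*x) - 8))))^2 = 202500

Step 1. [(-6*(3*(-5*((3*x) - 8))))^2 = 202500] √ both sides: 202500 ≥ 0 gives two branches, so sqrt: -6*(3*(-5*((3*x) - 8))) = 450 or -450.
Step 2. [-6*(3*(-5*((3*x) - 8))) = 450 or -450] leading coefficient -6: divide by -6. So div: 3*(-5*((3*x) - 8)) = -75 or 75.
Step 3. [3*(-5*((3*x) - 8)) = -75 or 75] divide by the outer 3. So div: -5*((3*x) - 8) = -25 or 25.
Step 4. [-5*((3*x) - 8) = -25 or 25] -5·(inner) — divide through by -5 ⇒ div: (3*x) - 8 = 5 or -5.
Step 5. [(3*x) - 8 = 5 or -5] peel the -8: add 8 from each side, so sub: 3*x = 13 or 3.
Step 6. [3*x = 13 or 3] 3·(inner) — divide through by 3 ⇒ div: x = 13/3 or 1.

Answer: x ∈ {1, 13/3}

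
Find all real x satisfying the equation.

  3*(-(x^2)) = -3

Step 1. [3*(-(x^2)) = -3] divide by the outer 3, so div: -(x^2) = -1.
Step 2. [-(x^2) = -1] leading − — multiply by −1, so neg: x^2 = 1.
Step 3. [x^2 = 1] √ both sides: 1 ≥ 0 gives two branches. So sqrt: x = 1 or -1.

Answer: x ∈ {-1, 1}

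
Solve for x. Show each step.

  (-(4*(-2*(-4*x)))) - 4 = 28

Step 1. [(-(4*(-2*(-4*x)))) - 4 = 28] add 4: x sits inside (… - 4) ⇒ sub: -(4*(-2*(-4*x))) = 32.
Step 2. [-(4*(-2*(-4*x))) = 32] flip signs both sides, so neg: 4*(-2*(-4*x)) = -32.
Step 3. [4*(-2*(-4*x)) = -32] 4·(inner) — divide through by 4 ⇒ div: -2*(-4*x) = -8.
Step 4. [-2*(-4*x) = -8] -2·(inner) — divide through by -2, so div: -4*x = 4.
Step 5. [-4*x = 4] divide by the outer -4. So div: x = -1.

Answer: x ∈ {-1}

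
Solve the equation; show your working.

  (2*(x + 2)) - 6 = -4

Step 1. [(2*(x + 2)) - 6 = -4] common factor 2 (LHS and -4) — divide through. So factor: (x + 2) - 3 = -2.
Step 2. [(x + 2) - 3 = -2] peel the -3: add 3 from each side ⇒ sub: x + 2 = 1.
Step 3. [x + 2 = 1] +2 is outermost — subtract 2 both sides, so sub: x = -1.

Answer: x ∈ {-1}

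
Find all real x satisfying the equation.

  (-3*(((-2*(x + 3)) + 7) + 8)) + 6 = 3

Step 1. [(-3*(((-2*(x + 3)) + 7) + 8)) + 6 = 3] 6 comes off first (subtract 6) ⇒ sub: -3*(((-2*(x + 3)) + 7) + 8) = -3.
Step 2. [-3*(((-2*(x + 3)) + 7) + 8) = -3] divide by the outer -3. So div: ((-2*(x + 3)) + 7) + 8 = 1.
Step 3. [((-2*(x + 3)) + 7) + 8 = 1] +8 is outermost — subtract 8 both sides. So sub: (-2*(x + 3)) + 7 = -7.
Step 4. [(-2*(x + 3)) + 7 = -7] subtract 7: x sits inside (… + 7). So sub: -2*(x + 3) = -14.
Step 5. [-2*(x + 3) = -14] -2·(inner) — divide through by -2 ⇒ div: x + 3 = 7.
Step 6. [x + 3 = 7] +3 is outermost — subtract 3 both sides ⇒ sub: x = 4.

Answer: x ∈ {4}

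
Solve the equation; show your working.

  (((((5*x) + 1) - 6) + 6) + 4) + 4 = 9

Step 1. [(((((5*x) + 1) - 6) + 6) + 4) + 4 = 9] peel the +4: subtract 4 from each side ⇒ sub: ((((5*x) + 1) - 6) + 6) + 4 = 5.
Step 2. [((((5*x) + 1) - 6) + 6) + 4 = 5] 4 comes off first (subtract 4), so sub: (((5*x) + 1) - 6) + 6 = 1.
Step 3. [(((5*x) + 1) - 6) + 6 = 1] 6 comes off first (subtract 6) ⇒ sub: ((5*x) + 1) - 6 = -5.
Step 4. [((5*x) + 1) - 6 = -5] peel the -6: add 6 from each side, so sub: (5*x) + 1 = 1.
Step 5. [(5*x) + 1 = 1] subtract 1: x sits inside (… + 1) ⇒ sub: 5*x = 0.
Step 6. [5*x = 0] 5·(inner) — divide through by 5. So div: x = 0.

Answer: x ∈ {0}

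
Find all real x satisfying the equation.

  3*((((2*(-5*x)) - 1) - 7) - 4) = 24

Step 1. [3*((((2*(-5*x)) - 1) - 7) - 4) = 24] 3·(inner) — divide through by 3, so div: (((2*(-5*x)) - 1) - 7) - 4 = 8.
Step 2. [(((2*(-5*x)) - 1) - 7) - 4 = 8] the outer -4 inverts by adding 4 ⇒ sub: ((2*(-5*x)) - 1) - 7 = 12.
Step 3. [((2*(-5*x)) - 1) - 7 = 12] add 7: x sits inside (… - 7), so sub: (2*(-5*x)) - 1 = 19.
Step 4. [(2*(-5*x)) - 1 = 19] -1 is outermost — add 1 both sides ⇒ sub: 2*(-5*x) = 20.
Step 5. [2*(-5*x) = 20] leading coefficient 2: divide by 2. So div: -5*x = 10.
Step 6. [-5*x = 10] -5 out front; divide by -5 ⇒ div: x = -2.

Answer: x ∈ {-2}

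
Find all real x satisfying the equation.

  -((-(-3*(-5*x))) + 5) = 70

Step 1. [-((-(-3*(-5*x))) + 5) = 70] LHS negated; negate both sides ⇒ neg: (-(-3*(-5*x))) + 5 = -70.
Step 2. [(-(-3*(-5*x))) + 5 = -70] peel the +5: subtract 5 from each side, so sub: -(-3*(-5*x)) = -75.
Step 3. [-(-3*(-5*x)) = -75] flip signs both sides. So neg: -3*(-5*x) = 75.
Step 4. [-3*(-5*x) = 75] leading coefficient -3: divide by -3, so div: -5*x = -25.
Step 5. [-5*x = -25] LHS = -5·(…); ÷-5 both sides ⇒ div: x = 5.

Answer: x ∈ {5}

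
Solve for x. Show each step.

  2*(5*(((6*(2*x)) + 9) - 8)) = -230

Step 1. [2*(5*(((6*(2*x)) + 9) - 8)) = -230] leading coefficient 2: divide by 2, so div: 5*(((6*(2*x)) + 9) - 8) = -115.
Step 2. [5*(((6*(2*x)) + 9) - 8) = -115] LHS = 5·(…); ÷5 both sides, so div: ((6*(2*x)) + 9) - 8 = -23.
Step 3. [((6*(2*x)) + 9) - 8 = -23] peel the -8: add 8 from each side ⇒ sub: (6*(2*x)) + 9 = -15.
Step 4. [(6*(2*x)) + 9 = -15] the outer +9 inverts by subtracting 9 ⇒ sub: 6*(2*x) = -24.
Step 5. [6*(2*x) = -24] divide by the outer 6, so div: 2*x = -4.
Step 6. [2*x = -4] 2 out front; divide by 2, so div: x = -2.

Answer: x ∈ {-2}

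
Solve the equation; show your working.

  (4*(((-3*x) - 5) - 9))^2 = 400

Step 1. [(4*(((-3*x) - 5) - 9))^2 = 400] √ both sides: 400 ≥ 0 gives two branches, so sqrt: 4*(((-3*x) - 5) - 9) = 20 or -20.
Step 2. [4*(((-3*x) - 5) - 9) = 20 or -20] divide by the outer 4. So div: ((-3*x) - 5) - 9 = 5 or -5.
Step 3. [((-3*x) - 5) - 9 = 5 or -5] the outer -9 inverts by adding 9 ⇒ sub: (-3*x) - 5 = 14 or 4.
Step 4. [(-3*x) - 5 = 14 or 4] -5 is outermost — add 5 both sides. So sub: -3*x = 19 or 9.
Step 5. [-3*x = 19 or 9] -3 out front; divide by -3. So div: x = -19/3 or -3.

Answer: x ∈ {-19/3, -3}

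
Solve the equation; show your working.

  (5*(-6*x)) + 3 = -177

Step 1. [(5*(-6*x)) + 3 = -177] +3 is outermost — subtract 3 both sides. So sub: 5*(-6*x) = -180.
Step 2. [5*(-6*x) = -180] 5 out front; divide by 5, so div: -6*x = -36.
Step 3. [-6*x = -36] divide by the outer -6. So div: x = 6.

Answer: x ∈ {6}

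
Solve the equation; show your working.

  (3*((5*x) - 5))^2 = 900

Step 1. [(3*((5*x) - 5))^2 = 900] LHS squared, RHS 900 ≥ 0: apply √ (±). So sqrt: 3*((5*x) - 5) = 30 or -30.
Step 2. [3*((5*x) - 5) = 30 or -30] leading coefficient 3: divide by 3, so div: (5*x) - 5 = 10 or -10.
Step 3. [(5*x) - 5 = 10 or -10] 5 | LHS and 5 | 10 or -10: pull 5 out ⇒ factor: x - 1 = 2 or -2.
Step 4. [x - 1 = 2 or -2] -1 is outermost — add 1 both sides. So sub: x = 3 or -1.

Answer: x ∈ {-1, 3}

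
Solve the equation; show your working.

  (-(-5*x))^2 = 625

Step 1. [(-(-5*x))^2 = 625] √ both sides: 625 ≥ 0 gives two branches. So sqrt: -(-5*x) = 25 or -25.
Step 2. [-(-5*x) = 25 or -25] LHS negated; negate both sides ⇒ neg: -5*x = -25 or 25.
Step 3. [-5*x = -25 or 25] LHS = -5·(…); ÷-5 both sides. So div: x = 5 or -5.

Answer: x ∈ {-5, 5}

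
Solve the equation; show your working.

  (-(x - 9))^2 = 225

Step 1. [(-(x - 9))^2 = 225] LHS squared, RHS 225 ≥ 0: apply √ (±) ⇒ sqrt: -(x - 9) = 15 or -15.
Step 2. [-(x - 9) = 15 or -15] leading − — multiply by −1, so neg: x - 9 = -15 or 15.
Step 3. [x - 9 = -15 or 15] peel the -9: add 9 from each side, so sub: x = -6 or 24.

Answer: x ∈ {-6, 24}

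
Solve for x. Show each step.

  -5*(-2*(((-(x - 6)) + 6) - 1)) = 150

Step 1. [-5*(-2*(((-(x - 6)) + 6) - 1)) = 150] divide by the outer -5. So div: -2*(((-(x - 6)) + 6) - 1) = -30.
Step 2. [-2*(((-(x - 6)) + 6) - 1) = -30] -2·(inner) — divide through by -2. So div: ((-(x - 6)) + 6) - 1 = 15.
Step 3. [((-(x - 6)) + 6) - 1 = 15] 1 comes off first (add 1), so sub: (-(x - 6)) + 6 = 16.
Step 4. [(-(x - 6)) + 6 = 16] peel the +6: subtract 6 from each side. So sub: -(x - 6) = 10.
Step 5. [-(x - 6) = 10] flip signs both sides ⇒ neg: x - 6 = -10.
Step 6. [x - 6 = -10] peel the -6: add 6 from each side ⇒ sub: x = -4.

Answer: x ∈ {-4}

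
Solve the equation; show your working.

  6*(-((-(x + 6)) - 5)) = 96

Step 1. [6*(-((-(x + 6)) - 5)) = 96] divide by the outer 6. So div: -((-(x + 6)) - 5) = 16.
Step 2. [-((-(x + 6)) - 5) = 16] LHS negated; negate both sides. So neg: (-(x + 6)) - 5 = -16.
Step 3. [(-(x + 6)) - 5 = -16] peel the -5: add 5 from each side, so sub: -(x + 6) = -11.
Step 4. [-(x + 6) = -11] flip signs both sides, so neg: x + 6 = 11.
Step 5. [x + 6 = 11] subtract 6: x sits inside (… + 6), so sub: x = 5.

Answer: x ∈ {5}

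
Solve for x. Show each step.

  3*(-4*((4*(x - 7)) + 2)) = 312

Step 1. [3*(-4*((4*(x - 7)) + 2)) = 312] 3 out front; divide by 3. So div: -4*((4*(x - 7)) + 2) = 104.
Step 2. [-4*((4*(x - 7)) + 2) = 104] leading coefficient -4: divide by -4, so div: (4*(x - 7)) + 2 = -26.
Step 3. [(4*(x - 7)) + 2 = -26] the outer +2 inverts by subtracting 2, so sub: 4*(x - 7) = -28.
Step 4. [4*(x - 7) = -28] 4·(inner) — divide through by 4, so div: x - 7 = -7.
Step 5. [x - 7 = -7] add 7: x sits inside (… - 7). So sub: x = 0.

Answer: x ∈ {0}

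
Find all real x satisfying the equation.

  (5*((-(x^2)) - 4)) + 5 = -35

Step 1. [(5*((-(x^2)) - 4)) + 5 = -35] subtract 5: x sits inside (… + 5). So sub: 5*((-(x^2)) - 4) = -40.
Step 2. [5*((-(x^2)) - 4) = -40] leading coefficient 5: divide by 5. So div: (-(x^2)) - 4 = -8.
Step 3. [(-(x^2)) - 4 = -8] add 4: x sits inside (… - 4), so sub: -(x^2) = -4.
Step 4. [-(x^2) = -4] LHS negated; negate both sides. So neg: x^2 = 4.
Step 5. [x^2 = 4] √ both sides: 4 ≥ 0 gives two branches ⇒ sqrt: x = 2 or -2.

Answer: x ∈ {-2, 2}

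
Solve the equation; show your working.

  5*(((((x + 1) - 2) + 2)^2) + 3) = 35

Step 1. [5*(((((x + 1) - 2) + 2)^2) + 3) = 35] leading coefficient 5: divide by 5, so div: ((((x + 1) - 2) + 2)^2) + 3 = 7.
Step 2. [((((x + 1) - 2) + 2)^2) + 3 = 7] the outer +3 inverts by subtracting 3. So sub: (((x + 1) - 2) + 2)^2 = 4.
Step 3. [(((x + 1) - 2) + 2)^2 = 4] √ both sides: 4 ≥ 0 gives two branches, so sqrt: ((x + 1) - 2) + 2 = 2 or -2.
Step 4. [((x + 1) - 2) + 2 = 2 or -2] the outer +2 inverts by subtracting 2 ⇒ sub: (x + 1) - 2 = 0 or -4.
Step 5. [(x + 1) - 2 = 0 or -4] the outer -2 inverts by adding 2 ⇒ sub: x + 1 = 2 or -2.
Step 6. [x + 1 = 2 or -2] the outer +1 inverts by subtracting 1 ⇒ sub: x = 1 or -3.

Answer: x ∈ {-3, 1}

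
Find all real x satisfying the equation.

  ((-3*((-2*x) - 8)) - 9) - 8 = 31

Step 1. [((-3*((-2*x) - 8)) - 9) - 8 = 31] peel the -8: add 8 from each side. So sub: (-3*((-2*x) - 8)) - 9 = 39.
Step 2. [(-3*((-2*x) - 8)) - 9 = 39] the outer -9 inverts by adding 9. So sub: -3*((-2*x) - 8) = 48.
Step 3. [-3*((-2*x) - 8) = 48] LHS = -3·(…); ÷-3 both sides, so div: (-2*x) - 8 = -16.
Step 4. [(-2*x) - 8 = -16] -2 divides every term; factor it out, so factor: x + 4 = 8.
Step 5. [x + 4 = 8] peel the +4: subtract 4 from each side. So sub: x = 4.

Answer: x ∈ {4}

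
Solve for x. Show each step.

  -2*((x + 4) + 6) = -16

Step 1. [-2*((x + 4) + 6) = -16] leading coefficient -2: divide by -2 ⇒ div: (x + 4) + 6 = 8.
Step 2. [(x + 4) + 6 = 8] +6 is outermost — subtract 6 both sides ⇒ sub: x + 4 = 2.
Step 3. [x + 4 = 2] 4 comes off first (subtract 4). So sub: x = -2.

Answer: x ∈ {-2}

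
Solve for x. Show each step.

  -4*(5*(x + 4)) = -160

Step 1. [-4*(5*(x + 4)) = -160] -4 out front; divide by -4 ⇒ div: 5*(x + 4) = 40.
Step 2. [5*(x + 4) = 40] LHS = 5·(…); ÷5 both sides. So div: x + 4 = 8.
Step 3. [x + 4 = 8] peel the +4: subtract 4 from each side. So sub: x = 4.

Answer: x ∈ {4}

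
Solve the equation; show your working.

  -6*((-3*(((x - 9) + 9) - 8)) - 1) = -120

Step 1. [-6*((-3*(((x - 9) + 9) - 8)) - 1) = -120] LHS = -6·(…); ÷-6 both sides ⇒ div: (-3*(((x - 9) + 9) - 8)) - 1 = 20.
Step 2. [(-3*(((x - 9) + 9) - 8)) - 1 = 20] the outer -1 inverts by adding 1. So sub: -3*(((x - 9) + 9) - 8) = 21.
Step 3. [-3*(((x - 9) + 9) - 8) = 21] divide by the outer -3, so div: ((x - 9) + 9) - 8 = -7.
Step 4. [((x - 9) + 9) - 8 = -7] add 8: x sits inside (… - 8), so sub: (x - 9) + 9 = 1.
Step 5. [(x - 9) + 9 = 1] +9 is outermost — subtract 9 both sides, so sub: x - 9 = -8.
Step 6. [x - 9 = -8] the outer -9 inverts by adding 9. So sub: x = 1.

Answer: x ∈ {1}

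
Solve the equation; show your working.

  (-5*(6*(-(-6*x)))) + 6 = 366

Step 1. [(-5*(6*(-(-6*x)))) + 6 = 366] +6 is outermost — subtract 6 both sides ⇒ sub: -5*(6*(-(-6*x))) = 360.
Step 2. [-5*(6*(-(-6*x))) = 360] -5·(inner) — divide through by -5. So div: 6*(-(-6*x)) = -72.
Step 3. [6*(-(-6*x)) = -72] leading coefficient 6: divide by 6. So div: -(-6*x) = -12.
Step 4. [-(-6*x) = -12] LHS negated; negate both sides ⇒ neg: -6*x = 12.
Step 5. [-6*x = 12] LHS = -6·(…); ÷-6 both sides ⇒ div: x = -2.

Answer: x ∈ {-2}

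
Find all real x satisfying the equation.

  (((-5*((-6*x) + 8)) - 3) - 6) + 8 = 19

Step 1. [(((-5*((-6*x) + 8)) - 3) - 6) + 8 = 19] 8 comes off first (subtract 8). So sub: ((-5*((-6*x) + 8)) - 3) - 6 = 11.
Step 2. [((-5*((-6*x) + 8)) - 3) - 6 = 11] the outer -6 inverts by adding 6. So sub: (-5*((-6*x) + 8)) - 3 = 17.
Step 3. [(-5*((-6*x) + 8)) - 3 = 17] add 3: x sits inside (… - 3). So sub: -5*((-6*x) + 8) = 20.
Step 4. [-5*((-6*x) + 8) = 20] leading coefficient -5: divide by -5 ⇒ div: (-6*x) + 8 = -4.
Step 5. [(-6*x) + 8 = -4] subtract 8: x sits inside (… + 8) ⇒ sub: -6*x = -12.
Step 6. [-6*x = -12] leading coefficient -6: divide by -6 ⇒ div: x = 2.

Answer: x ∈ {2}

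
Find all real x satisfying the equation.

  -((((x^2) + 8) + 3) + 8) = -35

Step 1. [-((((x^2) + 8) + 3) + 8) = -35] flip signs both sides. So neg: (((x^2) + 8) + 3) + 8 = 35.
Step 2. [(((x^2) + 8) + 3) + 8 = 35] 8 comes off first (subtract 8). So sub: ((x^2) + 8) + 3 = 27.
Step 3. [((x^2) + 8) + 3 = 27] +3 is outermost — subtract 3 both sides, so sub: (x^2) + 8 = 24.
Step 4. [(x^2) + 8 = 24] +8 is outermost — subtract 8 both sides. So sub: x^2 = 16.
Step 5. [x^2 = 16] √ both sides: 16 ≥ 0 gives two branches, so sqrt: x = 4 or -4.

Answer: x ∈ {-4, 4}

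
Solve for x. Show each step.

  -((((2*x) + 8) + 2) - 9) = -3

Step 1. [-((((2*x) + 8) + 2) - 9) = -3] leading − — multiply by −1 ⇒ neg: (((2*x) + 8) + 2) - 9 = 3.
Step 2. [(((2*x) + 8) + 2) - 9 = 3] 9 comes off first (add 9). So sub: ((2*x) + 8) + 2 = 12.
Step 3. [((2*x) + 8) + 2 = 12] subtract 2: x sits inside (… + 2). So sub: (2*x) + 8 = 10.
Step 4. [(2*x) + 8 = 10] common factor 2 (LHS and 10) — divide through, so factor: x + 4 = 5.
Step 5. [x + 4 = 5] the outer +4 inverts by subtracting 4. So sub: x = 1.

Answer: x ∈ {1}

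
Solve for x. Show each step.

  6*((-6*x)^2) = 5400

Step 1. [6*((-6*x)^2) = 5400] 6 out front; divide by 6 ⇒ div: (-6*x)^2 = 900.
Step 2. [(-6*x)^2 = 900] LHS squared, RHS 900 ≥ 0: apply √ (±). So sqrt: -6*x = 30 or -30.
Step 3. [-6*x = 30 or -30] divide by the outer -6, so div: x = -5 or 5.

Answer: x ∈ {-5, 5}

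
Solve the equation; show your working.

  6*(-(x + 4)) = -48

Step 1. [6*(-(x + 4)) = -48] divide by the outer 6 ⇒ div: -(x + 4) = -8.
Step 2. [-(x + 4) = -8] LHS negated; negate both sides. So neg: x + 4 = 8.
Step 3. [x + 4 = 8] peel the +4: subtract 4 from each side, so sub: x = 4.

Answer: x ∈ {4}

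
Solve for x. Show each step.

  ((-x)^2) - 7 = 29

Step 1. [((-x)^2) - 7 = 29] add 7: x sits inside (… - 7) ⇒ sub: (-x)^2 = 36.
Step 2. [(-x)^2 = 36] LHS squared, RHS 36 ≥ 0: apply √ (±), so sqrt: -x = 6 or -6.
Step 3. [-x = 6 or -6] LHS negated; negate both sides. So neg: x = -6 or 6.

Answer: x ∈ {-6, 6}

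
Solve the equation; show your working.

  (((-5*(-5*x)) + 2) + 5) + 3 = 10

Step 1. [(((-5*(-5*x)) + 2) + 5) + 3 = 10] 3 comes off first (subtract 3). So sub: ((-5*(-5*x)) + 2) + 5 = 7.
Step 2. [((-5*(-5*x)) + 2) + 5 = 7] peel the +5: subtract 5 from each side. So sub: (-5*(-5*x)) + 2 = 2.
Step 3. [(-5*(-5*x)) + 2 = 2] the outer +2 inverts by subtracting 2. So sub: -5*(-5*x) = 0.
Step 4. [-5*(-5*x) = 0] leading coefficient -5: divide by -5. So div: -5*x = 0.
Step 5. [-5*x = 0] leading coefficient -5: divide by -5, so div: x = 0.

Answer: x ∈ {0}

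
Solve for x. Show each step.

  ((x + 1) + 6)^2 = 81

Step 1. [((x + 1) + 6)^2 = 81] LHS squared, RHS 81 ≥ 0: apply √ (±), so sqrt: (x + 1) + 6 = 9 or -9.
Step 2. [(x + 1) + 6 = 9 or -9] the outer +6 inverts by subtracting 6 ⇒ sub: x + 1 = 3 or -15.
Step 3. [x + 1 = 3 or -15] the outer +1 inverts by subtracting 1 ⇒ sub: x = 2 or -16.

Answer: x ∈ {-16, 2}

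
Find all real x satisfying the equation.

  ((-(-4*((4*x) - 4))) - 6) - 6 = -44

Step 1. [((-(-4*((4*x) - 4))) - 6) - 6 = -44] -6 is outermost — add 6 both sides, so sub: (-(-4*((4*x) - 4))) - 6 = -38.
Step 2. [(-(-4*((4*x) - 4))) - 6 = -38] add 6: x sits inside (… - 6), so sub: -(-4*((4*x) - 4)) = -32.
Step 3. [-(-4*((4*x) - 4)) = -32] flip signs both sides, so neg: -4*((4*x) - 4) = 32.
Step 4. [-4*((4*x) - 4) = 32] -4 out front; divide by -4, so div: (4*x) - 4 = -8.
Step 5. [(4*x) - 4 = -8] 4 | LHS and 4 | -8: pull 4 out. So factor: x - 1 = -2.
Step 6. [x - 1 = -2] peel the -1: add 1 from each side. So sub: x = -1.

Answer: x ∈ {-1}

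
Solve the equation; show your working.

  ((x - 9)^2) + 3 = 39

Step 1. [((x - 9)^2) + 3 = 39] the outer +3 inverts by subtracting 3, so sub: (x - 9)^2 = 36.
Step 2. [(x - 9)^2 = 36] 36 ≥ 0, LHS is (·)² — take ±√. So sqrt: x - 9 = 6 or -6.
Step 3. [x - 9 = 6 or -6] -9 is outermost — add 9 both sides. So sub: x = 15 or 3.

Answer: x ∈ {3, 15}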